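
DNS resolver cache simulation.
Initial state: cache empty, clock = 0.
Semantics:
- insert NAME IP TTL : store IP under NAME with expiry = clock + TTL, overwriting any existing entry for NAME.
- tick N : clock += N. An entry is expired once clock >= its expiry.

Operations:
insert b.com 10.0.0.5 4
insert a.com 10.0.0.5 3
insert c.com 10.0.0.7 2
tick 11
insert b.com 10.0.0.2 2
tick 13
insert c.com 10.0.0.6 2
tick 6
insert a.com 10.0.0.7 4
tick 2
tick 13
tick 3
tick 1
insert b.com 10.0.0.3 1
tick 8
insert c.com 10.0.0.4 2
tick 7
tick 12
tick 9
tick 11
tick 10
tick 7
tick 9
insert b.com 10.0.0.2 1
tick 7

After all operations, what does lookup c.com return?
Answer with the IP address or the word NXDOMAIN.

Answer: NXDOMAIN

Derivation:
Op 1: insert b.com -> 10.0.0.5 (expiry=0+4=4). clock=0
Op 2: insert a.com -> 10.0.0.5 (expiry=0+3=3). clock=0
Op 3: insert c.com -> 10.0.0.7 (expiry=0+2=2). clock=0
Op 4: tick 11 -> clock=11. purged={a.com,b.com,c.com}
Op 5: insert b.com -> 10.0.0.2 (expiry=11+2=13). clock=11
Op 6: tick 13 -> clock=24. purged={b.com}
Op 7: insert c.com -> 10.0.0.6 (expiry=24+2=26). clock=24
Op 8: tick 6 -> clock=30. purged={c.com}
Op 9: insert a.com -> 10.0.0.7 (expiry=30+4=34). clock=30
Op 10: tick 2 -> clock=32.
Op 11: tick 13 -> clock=45. purged={a.com}
Op 12: tick 3 -> clock=48.
Op 13: tick 1 -> clock=49.
Op 14: insert b.com -> 10.0.0.3 (expiry=49+1=50). clock=49
Op 15: tick 8 -> clock=57. purged={b.com}
Op 16: insert c.com -> 10.0.0.4 (expiry=57+2=59). clock=57
Op 17: tick 7 -> clock=64. purged={c.com}
Op 18: tick 12 -> clock=76.
Op 19: tick 9 -> clock=85.
Op 20: tick 11 -> clock=96.
Op 21: tick 10 -> clock=106.
Op 22: tick 7 -> clock=113.
Op 23: tick 9 -> clock=122.
Op 24: insert b.com -> 10.0.0.2 (expiry=122+1=123). clock=122
Op 25: tick 7 -> clock=129. purged={b.com}
lookup c.com: not in cache (expired or never inserted)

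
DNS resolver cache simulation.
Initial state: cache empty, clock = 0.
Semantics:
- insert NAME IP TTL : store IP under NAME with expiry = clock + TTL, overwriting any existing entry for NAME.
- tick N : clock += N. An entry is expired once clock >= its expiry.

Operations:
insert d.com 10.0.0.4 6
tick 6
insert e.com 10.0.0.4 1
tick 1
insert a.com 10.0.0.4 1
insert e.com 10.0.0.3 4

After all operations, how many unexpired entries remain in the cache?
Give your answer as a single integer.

Op 1: insert d.com -> 10.0.0.4 (expiry=0+6=6). clock=0
Op 2: tick 6 -> clock=6. purged={d.com}
Op 3: insert e.com -> 10.0.0.4 (expiry=6+1=7). clock=6
Op 4: tick 1 -> clock=7. purged={e.com}
Op 5: insert a.com -> 10.0.0.4 (expiry=7+1=8). clock=7
Op 6: insert e.com -> 10.0.0.3 (expiry=7+4=11). clock=7
Final cache (unexpired): {a.com,e.com} -> size=2

Answer: 2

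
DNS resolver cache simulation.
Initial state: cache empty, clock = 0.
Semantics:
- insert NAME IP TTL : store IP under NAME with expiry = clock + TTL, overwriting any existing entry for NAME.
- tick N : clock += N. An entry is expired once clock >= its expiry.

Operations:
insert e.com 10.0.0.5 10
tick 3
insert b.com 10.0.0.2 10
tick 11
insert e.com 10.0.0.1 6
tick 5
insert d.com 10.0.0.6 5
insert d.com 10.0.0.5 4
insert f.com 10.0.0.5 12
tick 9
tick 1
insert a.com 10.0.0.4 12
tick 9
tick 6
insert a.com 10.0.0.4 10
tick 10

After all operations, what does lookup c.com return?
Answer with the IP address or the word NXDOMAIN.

Answer: NXDOMAIN

Derivation:
Op 1: insert e.com -> 10.0.0.5 (expiry=0+10=10). clock=0
Op 2: tick 3 -> clock=3.
Op 3: insert b.com -> 10.0.0.2 (expiry=3+10=13). clock=3
Op 4: tick 11 -> clock=14. purged={b.com,e.com}
Op 5: insert e.com -> 10.0.0.1 (expiry=14+6=20). clock=14
Op 6: tick 5 -> clock=19.
Op 7: insert d.com -> 10.0.0.6 (expiry=19+5=24). clock=19
Op 8: insert d.com -> 10.0.0.5 (expiry=19+4=23). clock=19
Op 9: insert f.com -> 10.0.0.5 (expiry=19+12=31). clock=19
Op 10: tick 9 -> clock=28. purged={d.com,e.com}
Op 11: tick 1 -> clock=29.
Op 12: insert a.com -> 10.0.0.4 (expiry=29+12=41). clock=29
Op 13: tick 9 -> clock=38. purged={f.com}
Op 14: tick 6 -> clock=44. purged={a.com}
Op 15: insert a.com -> 10.0.0.4 (expiry=44+10=54). clock=44
Op 16: tick 10 -> clock=54. purged={a.com}
lookup c.com: not in cache (expired or never inserted)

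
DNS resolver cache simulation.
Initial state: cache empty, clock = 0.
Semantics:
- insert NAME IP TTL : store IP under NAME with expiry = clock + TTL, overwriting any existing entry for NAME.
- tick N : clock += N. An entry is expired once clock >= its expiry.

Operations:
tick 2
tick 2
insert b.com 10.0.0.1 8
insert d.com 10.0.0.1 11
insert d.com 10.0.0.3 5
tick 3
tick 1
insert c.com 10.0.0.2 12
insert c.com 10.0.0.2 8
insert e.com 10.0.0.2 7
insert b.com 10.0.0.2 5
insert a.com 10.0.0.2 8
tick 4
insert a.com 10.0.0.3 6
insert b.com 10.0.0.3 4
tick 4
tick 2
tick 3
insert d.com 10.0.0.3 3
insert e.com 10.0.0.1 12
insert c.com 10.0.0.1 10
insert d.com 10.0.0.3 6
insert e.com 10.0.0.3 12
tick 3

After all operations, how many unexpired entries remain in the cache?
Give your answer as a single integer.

Answer: 3

Derivation:
Op 1: tick 2 -> clock=2.
Op 2: tick 2 -> clock=4.
Op 3: insert b.com -> 10.0.0.1 (expiry=4+8=12). clock=4
Op 4: insert d.com -> 10.0.0.1 (expiry=4+11=15). clock=4
Op 5: insert d.com -> 10.0.0.3 (expiry=4+5=9). clock=4
Op 6: tick 3 -> clock=7.
Op 7: tick 1 -> clock=8.
Op 8: insert c.com -> 10.0.0.2 (expiry=8+12=20). clock=8
Op 9: insert c.com -> 10.0.0.2 (expiry=8+8=16). clock=8
Op 10: insert e.com -> 10.0.0.2 (expiry=8+7=15). clock=8
Op 11: insert b.com -> 10.0.0.2 (expiry=8+5=13). clock=8
Op 12: insert a.com -> 10.0.0.2 (expiry=8+8=16). clock=8
Op 13: tick 4 -> clock=12. purged={d.com}
Op 14: insert a.com -> 10.0.0.3 (expiry=12+6=18). clock=12
Op 15: insert b.com -> 10.0.0.3 (expiry=12+4=16). clock=12
Op 16: tick 4 -> clock=16. purged={b.com,c.com,e.com}
Op 17: tick 2 -> clock=18. purged={a.com}
Op 18: tick 3 -> clock=21.
Op 19: insert d.com -> 10.0.0.3 (expiry=21+3=24). clock=21
Op 20: insert e.com -> 10.0.0.1 (expiry=21+12=33). clock=21
Op 21: insert c.com -> 10.0.0.1 (expiry=21+10=31). clock=21
Op 22: insert d.com -> 10.0.0.3 (expiry=21+6=27). clock=21
Op 23: insert e.com -> 10.0.0.3 (expiry=21+12=33). clock=21
Op 24: tick 3 -> clock=24.
Final cache (unexpired): {c.com,d.com,e.com} -> size=3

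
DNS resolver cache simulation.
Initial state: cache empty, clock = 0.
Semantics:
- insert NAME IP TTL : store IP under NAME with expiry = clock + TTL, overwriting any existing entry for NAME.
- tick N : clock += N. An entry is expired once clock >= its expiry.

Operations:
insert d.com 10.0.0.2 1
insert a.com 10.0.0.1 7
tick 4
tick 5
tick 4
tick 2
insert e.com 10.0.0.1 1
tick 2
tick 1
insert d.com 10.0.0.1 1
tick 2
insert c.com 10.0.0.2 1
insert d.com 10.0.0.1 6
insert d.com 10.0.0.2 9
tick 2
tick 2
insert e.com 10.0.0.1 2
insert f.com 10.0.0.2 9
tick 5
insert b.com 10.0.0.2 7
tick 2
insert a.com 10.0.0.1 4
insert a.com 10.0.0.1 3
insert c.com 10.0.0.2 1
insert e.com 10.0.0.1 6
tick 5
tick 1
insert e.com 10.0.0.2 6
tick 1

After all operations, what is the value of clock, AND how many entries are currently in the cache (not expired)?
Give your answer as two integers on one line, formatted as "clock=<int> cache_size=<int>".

Op 1: insert d.com -> 10.0.0.2 (expiry=0+1=1). clock=0
Op 2: insert a.com -> 10.0.0.1 (expiry=0+7=7). clock=0
Op 3: tick 4 -> clock=4. purged={d.com}
Op 4: tick 5 -> clock=9. purged={a.com}
Op 5: tick 4 -> clock=13.
Op 6: tick 2 -> clock=15.
Op 7: insert e.com -> 10.0.0.1 (expiry=15+1=16). clock=15
Op 8: tick 2 -> clock=17. purged={e.com}
Op 9: tick 1 -> clock=18.
Op 10: insert d.com -> 10.0.0.1 (expiry=18+1=19). clock=18
Op 11: tick 2 -> clock=20. purged={d.com}
Op 12: insert c.com -> 10.0.0.2 (expiry=20+1=21). clock=20
Op 13: insert d.com -> 10.0.0.1 (expiry=20+6=26). clock=20
Op 14: insert d.com -> 10.0.0.2 (expiry=20+9=29). clock=20
Op 15: tick 2 -> clock=22. purged={c.com}
Op 16: tick 2 -> clock=24.
Op 17: insert e.com -> 10.0.0.1 (expiry=24+2=26). clock=24
Op 18: insert f.com -> 10.0.0.2 (expiry=24+9=33). clock=24
Op 19: tick 5 -> clock=29. purged={d.com,e.com}
Op 20: insert b.com -> 10.0.0.2 (expiry=29+7=36). clock=29
Op 21: tick 2 -> clock=31.
Op 22: insert a.com -> 10.0.0.1 (expiry=31+4=35). clock=31
Op 23: insert a.com -> 10.0.0.1 (expiry=31+3=34). clock=31
Op 24: insert c.com -> 10.0.0.2 (expiry=31+1=32). clock=31
Op 25: insert e.com -> 10.0.0.1 (expiry=31+6=37). clock=31
Op 26: tick 5 -> clock=36. purged={a.com,b.com,c.com,f.com}
Op 27: tick 1 -> clock=37. purged={e.com}
Op 28: insert e.com -> 10.0.0.2 (expiry=37+6=43). clock=37
Op 29: tick 1 -> clock=38.
Final clock = 38
Final cache (unexpired): {e.com} -> size=1

Answer: clock=38 cache_size=1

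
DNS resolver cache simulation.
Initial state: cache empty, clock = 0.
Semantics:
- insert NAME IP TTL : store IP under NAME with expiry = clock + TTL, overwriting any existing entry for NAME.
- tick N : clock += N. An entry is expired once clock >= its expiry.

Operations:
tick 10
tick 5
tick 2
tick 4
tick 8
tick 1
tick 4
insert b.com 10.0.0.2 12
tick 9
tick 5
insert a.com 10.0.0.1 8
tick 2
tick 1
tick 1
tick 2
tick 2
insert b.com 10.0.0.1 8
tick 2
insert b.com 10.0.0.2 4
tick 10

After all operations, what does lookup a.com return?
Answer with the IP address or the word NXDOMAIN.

Op 1: tick 10 -> clock=10.
Op 2: tick 5 -> clock=15.
Op 3: tick 2 -> clock=17.
Op 4: tick 4 -> clock=21.
Op 5: tick 8 -> clock=29.
Op 6: tick 1 -> clock=30.
Op 7: tick 4 -> clock=34.
Op 8: insert b.com -> 10.0.0.2 (expiry=34+12=46). clock=34
Op 9: tick 9 -> clock=43.
Op 10: tick 5 -> clock=48. purged={b.com}
Op 11: insert a.com -> 10.0.0.1 (expiry=48+8=56). clock=48
Op 12: tick 2 -> clock=50.
Op 13: tick 1 -> clock=51.
Op 14: tick 1 -> clock=52.
Op 15: tick 2 -> clock=54.
Op 16: tick 2 -> clock=56. purged={a.com}
Op 17: insert b.com -> 10.0.0.1 (expiry=56+8=64). clock=56
Op 18: tick 2 -> clock=58.
Op 19: insert b.com -> 10.0.0.2 (expiry=58+4=62). clock=58
Op 20: tick 10 -> clock=68. purged={b.com}
lookup a.com: not in cache (expired or never inserted)

Answer: NXDOMAIN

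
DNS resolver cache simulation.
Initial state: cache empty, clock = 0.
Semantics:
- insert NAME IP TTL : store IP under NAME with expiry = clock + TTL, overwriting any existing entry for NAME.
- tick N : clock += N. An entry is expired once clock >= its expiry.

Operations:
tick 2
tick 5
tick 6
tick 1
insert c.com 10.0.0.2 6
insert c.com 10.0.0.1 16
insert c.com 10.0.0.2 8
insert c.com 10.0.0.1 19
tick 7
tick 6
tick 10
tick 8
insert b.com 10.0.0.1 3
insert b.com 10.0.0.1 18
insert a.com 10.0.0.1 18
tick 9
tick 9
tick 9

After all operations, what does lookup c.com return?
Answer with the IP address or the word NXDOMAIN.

Answer: NXDOMAIN

Derivation:
Op 1: tick 2 -> clock=2.
Op 2: tick 5 -> clock=7.
Op 3: tick 6 -> clock=13.
Op 4: tick 1 -> clock=14.
Op 5: insert c.com -> 10.0.0.2 (expiry=14+6=20). clock=14
Op 6: insert c.com -> 10.0.0.1 (expiry=14+16=30). clock=14
Op 7: insert c.com -> 10.0.0.2 (expiry=14+8=22). clock=14
Op 8: insert c.com -> 10.0.0.1 (expiry=14+19=33). clock=14
Op 9: tick 7 -> clock=21.
Op 10: tick 6 -> clock=27.
Op 11: tick 10 -> clock=37. purged={c.com}
Op 12: tick 8 -> clock=45.
Op 13: insert b.com -> 10.0.0.1 (expiry=45+3=48). clock=45
Op 14: insert b.com -> 10.0.0.1 (expiry=45+18=63). clock=45
Op 15: insert a.com -> 10.0.0.1 (expiry=45+18=63). clock=45
Op 16: tick 9 -> clock=54.
Op 17: tick 9 -> clock=63. purged={a.com,b.com}
Op 18: tick 9 -> clock=72.
lookup c.com: not in cache (expired or never inserted)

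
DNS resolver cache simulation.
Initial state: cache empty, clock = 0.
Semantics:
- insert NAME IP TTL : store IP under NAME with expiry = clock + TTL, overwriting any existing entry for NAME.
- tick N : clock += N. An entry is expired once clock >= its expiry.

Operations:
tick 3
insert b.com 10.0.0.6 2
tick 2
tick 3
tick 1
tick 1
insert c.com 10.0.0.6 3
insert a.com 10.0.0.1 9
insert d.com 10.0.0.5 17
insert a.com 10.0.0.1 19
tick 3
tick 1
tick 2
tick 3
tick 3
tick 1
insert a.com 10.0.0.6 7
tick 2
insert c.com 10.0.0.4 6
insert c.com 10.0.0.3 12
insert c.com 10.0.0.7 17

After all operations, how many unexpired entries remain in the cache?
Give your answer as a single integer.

Op 1: tick 3 -> clock=3.
Op 2: insert b.com -> 10.0.0.6 (expiry=3+2=5). clock=3
Op 3: tick 2 -> clock=5. purged={b.com}
Op 4: tick 3 -> clock=8.
Op 5: tick 1 -> clock=9.
Op 6: tick 1 -> clock=10.
Op 7: insert c.com -> 10.0.0.6 (expiry=10+3=13). clock=10
Op 8: insert a.com -> 10.0.0.1 (expiry=10+9=19). clock=10
Op 9: insert d.com -> 10.0.0.5 (expiry=10+17=27). clock=10
Op 10: insert a.com -> 10.0.0.1 (expiry=10+19=29). clock=10
Op 11: tick 3 -> clock=13. purged={c.com}
Op 12: tick 1 -> clock=14.
Op 13: tick 2 -> clock=16.
Op 14: tick 3 -> clock=19.
Op 15: tick 3 -> clock=22.
Op 16: tick 1 -> clock=23.
Op 17: insert a.com -> 10.0.0.6 (expiry=23+7=30). clock=23
Op 18: tick 2 -> clock=25.
Op 19: insert c.com -> 10.0.0.4 (expiry=25+6=31). clock=25
Op 20: insert c.com -> 10.0.0.3 (expiry=25+12=37). clock=25
Op 21: insert c.com -> 10.0.0.7 (expiry=25+17=42). clock=25
Final cache (unexpired): {a.com,c.com,d.com} -> size=3

Answer: 3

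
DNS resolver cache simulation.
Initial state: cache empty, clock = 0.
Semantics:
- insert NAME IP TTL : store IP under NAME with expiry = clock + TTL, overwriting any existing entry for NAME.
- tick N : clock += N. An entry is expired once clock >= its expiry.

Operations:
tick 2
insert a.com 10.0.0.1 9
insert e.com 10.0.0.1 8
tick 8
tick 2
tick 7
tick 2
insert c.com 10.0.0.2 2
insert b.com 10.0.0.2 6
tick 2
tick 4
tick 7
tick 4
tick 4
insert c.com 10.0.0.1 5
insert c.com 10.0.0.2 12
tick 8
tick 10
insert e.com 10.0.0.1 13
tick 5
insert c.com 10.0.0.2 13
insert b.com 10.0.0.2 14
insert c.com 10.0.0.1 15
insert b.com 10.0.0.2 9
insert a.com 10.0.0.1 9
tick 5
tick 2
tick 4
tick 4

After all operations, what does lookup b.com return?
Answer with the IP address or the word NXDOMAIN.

Op 1: tick 2 -> clock=2.
Op 2: insert a.com -> 10.0.0.1 (expiry=2+9=11). clock=2
Op 3: insert e.com -> 10.0.0.1 (expiry=2+8=10). clock=2
Op 4: tick 8 -> clock=10. purged={e.com}
Op 5: tick 2 -> clock=12. purged={a.com}
Op 6: tick 7 -> clock=19.
Op 7: tick 2 -> clock=21.
Op 8: insert c.com -> 10.0.0.2 (expiry=21+2=23). clock=21
Op 9: insert b.com -> 10.0.0.2 (expiry=21+6=27). clock=21
Op 10: tick 2 -> clock=23. purged={c.com}
Op 11: tick 4 -> clock=27. purged={b.com}
Op 12: tick 7 -> clock=34.
Op 13: tick 4 -> clock=38.
Op 14: tick 4 -> clock=42.
Op 15: insert c.com -> 10.0.0.1 (expiry=42+5=47). clock=42
Op 16: insert c.com -> 10.0.0.2 (expiry=42+12=54). clock=42
Op 17: tick 8 -> clock=50.
Op 18: tick 10 -> clock=60. purged={c.com}
Op 19: insert e.com -> 10.0.0.1 (expiry=60+13=73). clock=60
Op 20: tick 5 -> clock=65.
Op 21: insert c.com -> 10.0.0.2 (expiry=65+13=78). clock=65
Op 22: insert b.com -> 10.0.0.2 (expiry=65+14=79). clock=65
Op 23: insert c.com -> 10.0.0.1 (expiry=65+15=80). clock=65
Op 24: insert b.com -> 10.0.0.2 (expiry=65+9=74). clock=65
Op 25: insert a.com -> 10.0.0.1 (expiry=65+9=74). clock=65
Op 26: tick 5 -> clock=70.
Op 27: tick 2 -> clock=72.
Op 28: tick 4 -> clock=76. purged={a.com,b.com,e.com}
Op 29: tick 4 -> clock=80. purged={c.com}
lookup b.com: not in cache (expired or never inserted)

Answer: NXDOMAIN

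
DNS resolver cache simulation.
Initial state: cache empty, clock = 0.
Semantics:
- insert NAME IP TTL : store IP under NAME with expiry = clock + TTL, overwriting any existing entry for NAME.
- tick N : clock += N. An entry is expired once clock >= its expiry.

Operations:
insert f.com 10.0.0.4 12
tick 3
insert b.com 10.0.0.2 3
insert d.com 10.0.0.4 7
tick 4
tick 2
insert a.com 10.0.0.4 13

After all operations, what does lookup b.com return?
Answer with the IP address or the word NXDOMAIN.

Op 1: insert f.com -> 10.0.0.4 (expiry=0+12=12). clock=0
Op 2: tick 3 -> clock=3.
Op 3: insert b.com -> 10.0.0.2 (expiry=3+3=6). clock=3
Op 4: insert d.com -> 10.0.0.4 (expiry=3+7=10). clock=3
Op 5: tick 4 -> clock=7. purged={b.com}
Op 6: tick 2 -> clock=9.
Op 7: insert a.com -> 10.0.0.4 (expiry=9+13=22). clock=9
lookup b.com: not in cache (expired or never inserted)

Answer: NXDOMAIN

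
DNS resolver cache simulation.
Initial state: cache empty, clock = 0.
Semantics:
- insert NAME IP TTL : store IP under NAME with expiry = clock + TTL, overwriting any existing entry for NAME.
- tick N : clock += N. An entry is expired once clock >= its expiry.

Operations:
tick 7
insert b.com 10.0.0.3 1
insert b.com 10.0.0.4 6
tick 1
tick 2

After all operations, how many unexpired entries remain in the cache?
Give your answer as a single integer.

Answer: 1

Derivation:
Op 1: tick 7 -> clock=7.
Op 2: insert b.com -> 10.0.0.3 (expiry=7+1=8). clock=7
Op 3: insert b.com -> 10.0.0.4 (expiry=7+6=13). clock=7
Op 4: tick 1 -> clock=8.
Op 5: tick 2 -> clock=10.
Final cache (unexpired): {b.com} -> size=1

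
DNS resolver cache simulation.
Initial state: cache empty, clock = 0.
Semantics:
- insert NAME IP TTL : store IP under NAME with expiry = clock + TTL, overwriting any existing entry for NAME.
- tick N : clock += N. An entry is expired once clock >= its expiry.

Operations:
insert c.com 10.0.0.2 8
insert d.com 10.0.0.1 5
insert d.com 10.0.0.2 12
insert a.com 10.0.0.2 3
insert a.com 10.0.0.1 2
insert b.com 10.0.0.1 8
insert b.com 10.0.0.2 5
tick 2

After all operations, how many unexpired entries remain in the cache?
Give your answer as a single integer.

Answer: 3

Derivation:
Op 1: insert c.com -> 10.0.0.2 (expiry=0+8=8). clock=0
Op 2: insert d.com -> 10.0.0.1 (expiry=0+5=5). clock=0
Op 3: insert d.com -> 10.0.0.2 (expiry=0+12=12). clock=0
Op 4: insert a.com -> 10.0.0.2 (expiry=0+3=3). clock=0
Op 5: insert a.com -> 10.0.0.1 (expiry=0+2=2). clock=0
Op 6: insert b.com -> 10.0.0.1 (expiry=0+8=8). clock=0
Op 7: insert b.com -> 10.0.0.2 (expiry=0+5=5). clock=0
Op 8: tick 2 -> clock=2. purged={a.com}
Final cache (unexpired): {b.com,c.com,d.com} -> size=3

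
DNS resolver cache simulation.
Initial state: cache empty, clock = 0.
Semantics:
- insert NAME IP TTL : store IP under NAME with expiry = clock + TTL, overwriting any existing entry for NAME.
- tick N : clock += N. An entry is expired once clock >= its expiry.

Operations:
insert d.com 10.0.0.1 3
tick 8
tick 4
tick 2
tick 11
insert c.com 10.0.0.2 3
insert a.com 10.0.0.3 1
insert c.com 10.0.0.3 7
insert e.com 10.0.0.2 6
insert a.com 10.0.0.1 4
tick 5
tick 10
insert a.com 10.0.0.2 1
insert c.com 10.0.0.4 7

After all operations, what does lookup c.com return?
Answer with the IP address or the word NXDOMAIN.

Op 1: insert d.com -> 10.0.0.1 (expiry=0+3=3). clock=0
Op 2: tick 8 -> clock=8. purged={d.com}
Op 3: tick 4 -> clock=12.
Op 4: tick 2 -> clock=14.
Op 5: tick 11 -> clock=25.
Op 6: insert c.com -> 10.0.0.2 (expiry=25+3=28). clock=25
Op 7: insert a.com -> 10.0.0.3 (expiry=25+1=26). clock=25
Op 8: insert c.com -> 10.0.0.3 (expiry=25+7=32). clock=25
Op 9: insert e.com -> 10.0.0.2 (expiry=25+6=31). clock=25
Op 10: insert a.com -> 10.0.0.1 (expiry=25+4=29). clock=25
Op 11: tick 5 -> clock=30. purged={a.com}
Op 12: tick 10 -> clock=40. purged={c.com,e.com}
Op 13: insert a.com -> 10.0.0.2 (expiry=40+1=41). clock=40
Op 14: insert c.com -> 10.0.0.4 (expiry=40+7=47). clock=40
lookup c.com: present, ip=10.0.0.4 expiry=47 > clock=40

Answer: 10.0.0.4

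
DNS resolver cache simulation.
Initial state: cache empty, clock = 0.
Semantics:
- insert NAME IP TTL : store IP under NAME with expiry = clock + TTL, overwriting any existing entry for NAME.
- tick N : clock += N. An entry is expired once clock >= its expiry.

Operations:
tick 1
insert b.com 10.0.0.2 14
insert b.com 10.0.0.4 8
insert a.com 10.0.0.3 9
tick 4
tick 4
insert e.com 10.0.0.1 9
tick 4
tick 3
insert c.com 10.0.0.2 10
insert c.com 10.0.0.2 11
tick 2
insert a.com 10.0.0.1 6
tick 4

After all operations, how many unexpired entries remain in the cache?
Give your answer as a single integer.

Answer: 2

Derivation:
Op 1: tick 1 -> clock=1.
Op 2: insert b.com -> 10.0.0.2 (expiry=1+14=15). clock=1
Op 3: insert b.com -> 10.0.0.4 (expiry=1+8=9). clock=1
Op 4: insert a.com -> 10.0.0.3 (expiry=1+9=10). clock=1
Op 5: tick 4 -> clock=5.
Op 6: tick 4 -> clock=9. purged={b.com}
Op 7: insert e.com -> 10.0.0.1 (expiry=9+9=18). clock=9
Op 8: tick 4 -> clock=13. purged={a.com}
Op 9: tick 3 -> clock=16.
Op 10: insert c.com -> 10.0.0.2 (expiry=16+10=26). clock=16
Op 11: insert c.com -> 10.0.0.2 (expiry=16+11=27). clock=16
Op 12: tick 2 -> clock=18. purged={e.com}
Op 13: insert a.com -> 10.0.0.1 (expiry=18+6=24). clock=18
Op 14: tick 4 -> clock=22.
Final cache (unexpired): {a.com,c.com} -> size=2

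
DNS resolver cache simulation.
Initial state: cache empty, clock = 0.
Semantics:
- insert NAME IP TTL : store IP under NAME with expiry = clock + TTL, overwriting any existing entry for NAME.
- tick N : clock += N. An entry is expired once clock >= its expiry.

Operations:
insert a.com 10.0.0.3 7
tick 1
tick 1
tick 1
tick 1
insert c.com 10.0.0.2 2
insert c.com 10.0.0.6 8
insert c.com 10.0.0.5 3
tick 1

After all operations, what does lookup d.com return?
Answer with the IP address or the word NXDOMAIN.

Op 1: insert a.com -> 10.0.0.3 (expiry=0+7=7). clock=0
Op 2: tick 1 -> clock=1.
Op 3: tick 1 -> clock=2.
Op 4: tick 1 -> clock=3.
Op 5: tick 1 -> clock=4.
Op 6: insert c.com -> 10.0.0.2 (expiry=4+2=6). clock=4
Op 7: insert c.com -> 10.0.0.6 (expiry=4+8=12). clock=4
Op 8: insert c.com -> 10.0.0.5 (expiry=4+3=7). clock=4
Op 9: tick 1 -> clock=5.
lookup d.com: not in cache (expired or never inserted)

Answer: NXDOMAIN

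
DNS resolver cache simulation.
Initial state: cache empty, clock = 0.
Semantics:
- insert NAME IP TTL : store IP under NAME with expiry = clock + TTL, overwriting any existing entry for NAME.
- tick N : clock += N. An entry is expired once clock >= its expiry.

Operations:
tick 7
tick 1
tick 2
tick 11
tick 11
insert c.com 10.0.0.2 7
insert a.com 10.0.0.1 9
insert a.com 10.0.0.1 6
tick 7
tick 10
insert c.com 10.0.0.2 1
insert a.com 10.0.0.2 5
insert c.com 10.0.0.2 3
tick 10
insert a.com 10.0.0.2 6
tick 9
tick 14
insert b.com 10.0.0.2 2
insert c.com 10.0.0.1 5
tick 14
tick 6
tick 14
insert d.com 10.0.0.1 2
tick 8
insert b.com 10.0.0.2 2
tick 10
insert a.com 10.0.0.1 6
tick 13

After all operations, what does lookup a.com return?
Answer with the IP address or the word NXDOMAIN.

Answer: NXDOMAIN

Derivation:
Op 1: tick 7 -> clock=7.
Op 2: tick 1 -> clock=8.
Op 3: tick 2 -> clock=10.
Op 4: tick 11 -> clock=21.
Op 5: tick 11 -> clock=32.
Op 6: insert c.com -> 10.0.0.2 (expiry=32+7=39). clock=32
Op 7: insert a.com -> 10.0.0.1 (expiry=32+9=41). clock=32
Op 8: insert a.com -> 10.0.0.1 (expiry=32+6=38). clock=32
Op 9: tick 7 -> clock=39. purged={a.com,c.com}
Op 10: tick 10 -> clock=49.
Op 11: insert c.com -> 10.0.0.2 (expiry=49+1=50). clock=49
Op 12: insert a.com -> 10.0.0.2 (expiry=49+5=54). clock=49
Op 13: insert c.com -> 10.0.0.2 (expiry=49+3=52). clock=49
Op 14: tick 10 -> clock=59. purged={a.com,c.com}
Op 15: insert a.com -> 10.0.0.2 (expiry=59+6=65). clock=59
Op 16: tick 9 -> clock=68. purged={a.com}
Op 17: tick 14 -> clock=82.
Op 18: insert b.com -> 10.0.0.2 (expiry=82+2=84). clock=82
Op 19: insert c.com -> 10.0.0.1 (expiry=82+5=87). clock=82
Op 20: tick 14 -> clock=96. purged={b.com,c.com}
Op 21: tick 6 -> clock=102.
Op 22: tick 14 -> clock=116.
Op 23: insert d.com -> 10.0.0.1 (expiry=116+2=118). clock=116
Op 24: tick 8 -> clock=124. purged={d.com}
Op 25: insert b.com -> 10.0.0.2 (expiry=124+2=126). clock=124
Op 26: tick 10 -> clock=134. purged={b.com}
Op 27: insert a.com -> 10.0.0.1 (expiry=134+6=140). clock=134
Op 28: tick 13 -> clock=147. purged={a.com}
lookup a.com: not in cache (expired or never inserted)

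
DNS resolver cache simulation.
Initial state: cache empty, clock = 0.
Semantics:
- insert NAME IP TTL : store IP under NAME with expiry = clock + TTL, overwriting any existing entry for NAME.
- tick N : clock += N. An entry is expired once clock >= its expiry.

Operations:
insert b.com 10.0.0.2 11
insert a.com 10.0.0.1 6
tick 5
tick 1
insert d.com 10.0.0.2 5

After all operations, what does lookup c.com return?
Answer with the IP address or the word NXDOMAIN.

Answer: NXDOMAIN

Derivation:
Op 1: insert b.com -> 10.0.0.2 (expiry=0+11=11). clock=0
Op 2: insert a.com -> 10.0.0.1 (expiry=0+6=6). clock=0
Op 3: tick 5 -> clock=5.
Op 4: tick 1 -> clock=6. purged={a.com}
Op 5: insert d.com -> 10.0.0.2 (expiry=6+5=11). clock=6
lookup c.com: not in cache (expired or never inserted)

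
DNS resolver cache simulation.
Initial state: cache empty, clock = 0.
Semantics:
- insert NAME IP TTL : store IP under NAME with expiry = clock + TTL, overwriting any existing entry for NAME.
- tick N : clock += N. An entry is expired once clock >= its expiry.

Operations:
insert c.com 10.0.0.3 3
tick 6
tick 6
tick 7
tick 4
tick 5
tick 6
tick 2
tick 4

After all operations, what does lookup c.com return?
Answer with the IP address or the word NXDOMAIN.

Op 1: insert c.com -> 10.0.0.3 (expiry=0+3=3). clock=0
Op 2: tick 6 -> clock=6. purged={c.com}
Op 3: tick 6 -> clock=12.
Op 4: tick 7 -> clock=19.
Op 5: tick 4 -> clock=23.
Op 6: tick 5 -> clock=28.
Op 7: tick 6 -> clock=34.
Op 8: tick 2 -> clock=36.
Op 9: tick 4 -> clock=40.
lookup c.com: not in cache (expired or never inserted)

Answer: NXDOMAIN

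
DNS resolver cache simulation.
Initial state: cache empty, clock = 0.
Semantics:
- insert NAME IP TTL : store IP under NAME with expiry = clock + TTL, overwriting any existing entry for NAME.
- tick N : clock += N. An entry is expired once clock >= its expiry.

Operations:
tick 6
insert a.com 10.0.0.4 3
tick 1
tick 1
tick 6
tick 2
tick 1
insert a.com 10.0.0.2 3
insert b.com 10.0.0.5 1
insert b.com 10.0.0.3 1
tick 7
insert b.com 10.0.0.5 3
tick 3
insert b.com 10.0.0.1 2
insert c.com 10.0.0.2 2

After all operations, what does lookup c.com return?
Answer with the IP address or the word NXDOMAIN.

Answer: 10.0.0.2

Derivation:
Op 1: tick 6 -> clock=6.
Op 2: insert a.com -> 10.0.0.4 (expiry=6+3=9). clock=6
Op 3: tick 1 -> clock=7.
Op 4: tick 1 -> clock=8.
Op 5: tick 6 -> clock=14. purged={a.com}
Op 6: tick 2 -> clock=16.
Op 7: tick 1 -> clock=17.
Op 8: insert a.com -> 10.0.0.2 (expiry=17+3=20). clock=17
Op 9: insert b.com -> 10.0.0.5 (expiry=17+1=18). clock=17
Op 10: insert b.com -> 10.0.0.3 (expiry=17+1=18). clock=17
Op 11: tick 7 -> clock=24. purged={a.com,b.com}
Op 12: insert b.com -> 10.0.0.5 (expiry=24+3=27). clock=24
Op 13: tick 3 -> clock=27. purged={b.com}
Op 14: insert b.com -> 10.0.0.1 (expiry=27+2=29). clock=27
Op 15: insert c.com -> 10.0.0.2 (expiry=27+2=29). clock=27
lookup c.com: present, ip=10.0.0.2 expiry=29 > clock=27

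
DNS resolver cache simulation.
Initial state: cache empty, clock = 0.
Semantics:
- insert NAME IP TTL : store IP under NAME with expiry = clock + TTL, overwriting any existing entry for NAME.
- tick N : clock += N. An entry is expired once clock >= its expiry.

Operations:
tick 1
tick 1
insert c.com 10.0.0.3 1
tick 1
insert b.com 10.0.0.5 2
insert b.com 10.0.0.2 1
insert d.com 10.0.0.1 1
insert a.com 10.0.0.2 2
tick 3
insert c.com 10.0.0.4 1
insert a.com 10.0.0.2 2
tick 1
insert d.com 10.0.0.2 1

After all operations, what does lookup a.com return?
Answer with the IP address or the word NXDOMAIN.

Op 1: tick 1 -> clock=1.
Op 2: tick 1 -> clock=2.
Op 3: insert c.com -> 10.0.0.3 (expiry=2+1=3). clock=2
Op 4: tick 1 -> clock=3. purged={c.com}
Op 5: insert b.com -> 10.0.0.5 (expiry=3+2=5). clock=3
Op 6: insert b.com -> 10.0.0.2 (expiry=3+1=4). clock=3
Op 7: insert d.com -> 10.0.0.1 (expiry=3+1=4). clock=3
Op 8: insert a.com -> 10.0.0.2 (expiry=3+2=5). clock=3
Op 9: tick 3 -> clock=6. purged={a.com,b.com,d.com}
Op 10: insert c.com -> 10.0.0.4 (expiry=6+1=7). clock=6
Op 11: insert a.com -> 10.0.0.2 (expiry=6+2=8). clock=6
Op 12: tick 1 -> clock=7. purged={c.com}
Op 13: insert d.com -> 10.0.0.2 (expiry=7+1=8). clock=7
lookup a.com: present, ip=10.0.0.2 expiry=8 > clock=7

Answer: 10.0.0.2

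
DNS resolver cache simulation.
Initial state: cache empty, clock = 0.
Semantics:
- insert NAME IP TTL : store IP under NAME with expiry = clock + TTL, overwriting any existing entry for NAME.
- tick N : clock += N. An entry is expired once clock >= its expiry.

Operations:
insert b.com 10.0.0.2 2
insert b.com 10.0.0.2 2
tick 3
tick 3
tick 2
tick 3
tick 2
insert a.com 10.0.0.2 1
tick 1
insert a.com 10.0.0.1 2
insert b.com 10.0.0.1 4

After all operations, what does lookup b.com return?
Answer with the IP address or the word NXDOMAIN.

Op 1: insert b.com -> 10.0.0.2 (expiry=0+2=2). clock=0
Op 2: insert b.com -> 10.0.0.2 (expiry=0+2=2). clock=0
Op 3: tick 3 -> clock=3. purged={b.com}
Op 4: tick 3 -> clock=6.
Op 5: tick 2 -> clock=8.
Op 6: tick 3 -> clock=11.
Op 7: tick 2 -> clock=13.
Op 8: insert a.com -> 10.0.0.2 (expiry=13+1=14). clock=13
Op 9: tick 1 -> clock=14. purged={a.com}
Op 10: insert a.com -> 10.0.0.1 (expiry=14+2=16). clock=14
Op 11: insert b.com -> 10.0.0.1 (expiry=14+4=18). clock=14
lookup b.com: present, ip=10.0.0.1 expiry=18 > clock=14

Answer: 10.0.0.1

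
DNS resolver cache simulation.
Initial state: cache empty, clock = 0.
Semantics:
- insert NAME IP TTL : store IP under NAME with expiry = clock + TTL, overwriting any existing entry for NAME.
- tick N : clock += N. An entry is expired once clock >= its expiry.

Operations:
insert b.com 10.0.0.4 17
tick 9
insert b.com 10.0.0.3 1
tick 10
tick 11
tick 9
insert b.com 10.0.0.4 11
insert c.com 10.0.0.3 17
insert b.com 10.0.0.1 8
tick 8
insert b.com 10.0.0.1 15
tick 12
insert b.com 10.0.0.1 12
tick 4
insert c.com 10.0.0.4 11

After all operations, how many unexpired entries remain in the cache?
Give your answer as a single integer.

Answer: 2

Derivation:
Op 1: insert b.com -> 10.0.0.4 (expiry=0+17=17). clock=0
Op 2: tick 9 -> clock=9.
Op 3: insert b.com -> 10.0.0.3 (expiry=9+1=10). clock=9
Op 4: tick 10 -> clock=19. purged={b.com}
Op 5: tick 11 -> clock=30.
Op 6: tick 9 -> clock=39.
Op 7: insert b.com -> 10.0.0.4 (expiry=39+11=50). clock=39
Op 8: insert c.com -> 10.0.0.3 (expiry=39+17=56). clock=39
Op 9: insert b.com -> 10.0.0.1 (expiry=39+8=47). clock=39
Op 10: tick 8 -> clock=47. purged={b.com}
Op 11: insert b.com -> 10.0.0.1 (expiry=47+15=62). clock=47
Op 12: tick 12 -> clock=59. purged={c.com}
Op 13: insert b.com -> 10.0.0.1 (expiry=59+12=71). clock=59
Op 14: tick 4 -> clock=63.
Op 15: insert c.com -> 10.0.0.4 (expiry=63+11=74). clock=63
Final cache (unexpired): {b.com,c.com} -> size=2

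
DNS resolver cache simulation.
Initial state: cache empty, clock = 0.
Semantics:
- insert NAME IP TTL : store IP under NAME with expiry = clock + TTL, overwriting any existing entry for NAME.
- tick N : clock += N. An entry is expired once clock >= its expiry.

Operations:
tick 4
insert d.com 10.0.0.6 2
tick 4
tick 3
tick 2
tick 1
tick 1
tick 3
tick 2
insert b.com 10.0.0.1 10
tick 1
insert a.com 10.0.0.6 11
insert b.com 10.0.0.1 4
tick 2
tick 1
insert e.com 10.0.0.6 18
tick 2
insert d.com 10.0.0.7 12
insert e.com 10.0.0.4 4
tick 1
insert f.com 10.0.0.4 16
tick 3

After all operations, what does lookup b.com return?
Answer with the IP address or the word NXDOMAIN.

Op 1: tick 4 -> clock=4.
Op 2: insert d.com -> 10.0.0.6 (expiry=4+2=6). clock=4
Op 3: tick 4 -> clock=8. purged={d.com}
Op 4: tick 3 -> clock=11.
Op 5: tick 2 -> clock=13.
Op 6: tick 1 -> clock=14.
Op 7: tick 1 -> clock=15.
Op 8: tick 3 -> clock=18.
Op 9: tick 2 -> clock=20.
Op 10: insert b.com -> 10.0.0.1 (expiry=20+10=30). clock=20
Op 11: tick 1 -> clock=21.
Op 12: insert a.com -> 10.0.0.6 (expiry=21+11=32). clock=21
Op 13: insert b.com -> 10.0.0.1 (expiry=21+4=25). clock=21
Op 14: tick 2 -> clock=23.
Op 15: tick 1 -> clock=24.
Op 16: insert e.com -> 10.0.0.6 (expiry=24+18=42). clock=24
Op 17: tick 2 -> clock=26. purged={b.com}
Op 18: insert d.com -> 10.0.0.7 (expiry=26+12=38). clock=26
Op 19: insert e.com -> 10.0.0.4 (expiry=26+4=30). clock=26
Op 20: tick 1 -> clock=27.
Op 21: insert f.com -> 10.0.0.4 (expiry=27+16=43). clock=27
Op 22: tick 3 -> clock=30. purged={e.com}
lookup b.com: not in cache (expired or never inserted)

Answer: NXDOMAIN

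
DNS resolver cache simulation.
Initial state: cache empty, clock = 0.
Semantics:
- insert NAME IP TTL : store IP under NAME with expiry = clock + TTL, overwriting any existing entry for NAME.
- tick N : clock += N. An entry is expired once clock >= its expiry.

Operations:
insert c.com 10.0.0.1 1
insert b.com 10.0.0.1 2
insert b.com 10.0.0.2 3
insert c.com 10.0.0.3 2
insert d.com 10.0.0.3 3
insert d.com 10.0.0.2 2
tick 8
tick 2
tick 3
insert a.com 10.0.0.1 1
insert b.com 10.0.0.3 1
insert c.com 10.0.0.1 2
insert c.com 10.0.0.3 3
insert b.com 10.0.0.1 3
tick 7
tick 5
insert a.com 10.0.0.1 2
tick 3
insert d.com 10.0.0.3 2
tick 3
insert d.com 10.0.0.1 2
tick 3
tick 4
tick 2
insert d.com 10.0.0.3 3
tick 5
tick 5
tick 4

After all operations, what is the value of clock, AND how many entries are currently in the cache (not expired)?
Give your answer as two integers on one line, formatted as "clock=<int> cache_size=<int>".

Op 1: insert c.com -> 10.0.0.1 (expiry=0+1=1). clock=0
Op 2: insert b.com -> 10.0.0.1 (expiry=0+2=2). clock=0
Op 3: insert b.com -> 10.0.0.2 (expiry=0+3=3). clock=0
Op 4: insert c.com -> 10.0.0.3 (expiry=0+2=2). clock=0
Op 5: insert d.com -> 10.0.0.3 (expiry=0+3=3). clock=0
Op 6: insert d.com -> 10.0.0.2 (expiry=0+2=2). clock=0
Op 7: tick 8 -> clock=8. purged={b.com,c.com,d.com}
Op 8: tick 2 -> clock=10.
Op 9: tick 3 -> clock=13.
Op 10: insert a.com -> 10.0.0.1 (expiry=13+1=14). clock=13
Op 11: insert b.com -> 10.0.0.3 (expiry=13+1=14). clock=13
Op 12: insert c.com -> 10.0.0.1 (expiry=13+2=15). clock=13
Op 13: insert c.com -> 10.0.0.3 (expiry=13+3=16). clock=13
Op 14: insert b.com -> 10.0.0.1 (expiry=13+3=16). clock=13
Op 15: tick 7 -> clock=20. purged={a.com,b.com,c.com}
Op 16: tick 5 -> clock=25.
Op 17: insert a.com -> 10.0.0.1 (expiry=25+2=27). clock=25
Op 18: tick 3 -> clock=28. purged={a.com}
Op 19: insert d.com -> 10.0.0.3 (expiry=28+2=30). clock=28
Op 20: tick 3 -> clock=31. purged={d.com}
Op 21: insert d.com -> 10.0.0.1 (expiry=31+2=33). clock=31
Op 22: tick 3 -> clock=34. purged={d.com}
Op 23: tick 4 -> clock=38.
Op 24: tick 2 -> clock=40.
Op 25: insert d.com -> 10.0.0.3 (expiry=40+3=43). clock=40
Op 26: tick 5 -> clock=45. purged={d.com}
Op 27: tick 5 -> clock=50.
Op 28: tick 4 -> clock=54.
Final clock = 54
Final cache (unexpired): {} -> size=0

Answer: clock=54 cache_size=0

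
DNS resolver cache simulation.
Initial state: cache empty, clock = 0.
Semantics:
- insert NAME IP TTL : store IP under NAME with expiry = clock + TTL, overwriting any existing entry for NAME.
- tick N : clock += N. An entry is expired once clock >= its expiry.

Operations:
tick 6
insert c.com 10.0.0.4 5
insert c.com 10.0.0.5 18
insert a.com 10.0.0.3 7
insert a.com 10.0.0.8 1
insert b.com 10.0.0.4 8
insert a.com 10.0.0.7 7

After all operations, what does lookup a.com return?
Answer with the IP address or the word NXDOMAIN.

Op 1: tick 6 -> clock=6.
Op 2: insert c.com -> 10.0.0.4 (expiry=6+5=11). clock=6
Op 3: insert c.com -> 10.0.0.5 (expiry=6+18=24). clock=6
Op 4: insert a.com -> 10.0.0.3 (expiry=6+7=13). clock=6
Op 5: insert a.com -> 10.0.0.8 (expiry=6+1=7). clock=6
Op 6: insert b.com -> 10.0.0.4 (expiry=6+8=14). clock=6
Op 7: insert a.com -> 10.0.0.7 (expiry=6+7=13). clock=6
lookup a.com: present, ip=10.0.0.7 expiry=13 > clock=6

Answer: 10.0.0.7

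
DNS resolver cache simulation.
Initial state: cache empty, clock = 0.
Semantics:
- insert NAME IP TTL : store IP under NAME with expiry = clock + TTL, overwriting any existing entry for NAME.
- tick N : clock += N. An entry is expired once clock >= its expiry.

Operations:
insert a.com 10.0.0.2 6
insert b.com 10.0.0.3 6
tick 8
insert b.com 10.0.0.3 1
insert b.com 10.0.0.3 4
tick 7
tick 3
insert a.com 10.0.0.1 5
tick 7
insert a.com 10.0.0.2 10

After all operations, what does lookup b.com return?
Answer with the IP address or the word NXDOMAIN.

Op 1: insert a.com -> 10.0.0.2 (expiry=0+6=6). clock=0
Op 2: insert b.com -> 10.0.0.3 (expiry=0+6=6). clock=0
Op 3: tick 8 -> clock=8. purged={a.com,b.com}
Op 4: insert b.com -> 10.0.0.3 (expiry=8+1=9). clock=8
Op 5: insert b.com -> 10.0.0.3 (expiry=8+4=12). clock=8
Op 6: tick 7 -> clock=15. purged={b.com}
Op 7: tick 3 -> clock=18.
Op 8: insert a.com -> 10.0.0.1 (expiry=18+5=23). clock=18
Op 9: tick 7 -> clock=25. purged={a.com}
Op 10: insert a.com -> 10.0.0.2 (expiry=25+10=35). clock=25
lookup b.com: not in cache (expired or never inserted)

Answer: NXDOMAIN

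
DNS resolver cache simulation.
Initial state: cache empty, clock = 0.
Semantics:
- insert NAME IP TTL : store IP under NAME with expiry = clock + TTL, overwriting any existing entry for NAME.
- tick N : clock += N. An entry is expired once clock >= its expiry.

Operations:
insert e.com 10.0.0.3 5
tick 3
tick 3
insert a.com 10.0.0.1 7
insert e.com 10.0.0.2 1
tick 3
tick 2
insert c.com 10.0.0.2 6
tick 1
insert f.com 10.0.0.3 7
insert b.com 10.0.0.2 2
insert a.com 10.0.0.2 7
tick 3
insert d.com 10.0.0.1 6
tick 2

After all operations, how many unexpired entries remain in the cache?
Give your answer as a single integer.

Op 1: insert e.com -> 10.0.0.3 (expiry=0+5=5). clock=0
Op 2: tick 3 -> clock=3.
Op 3: tick 3 -> clock=6. purged={e.com}
Op 4: insert a.com -> 10.0.0.1 (expiry=6+7=13). clock=6
Op 5: insert e.com -> 10.0.0.2 (expiry=6+1=7). clock=6
Op 6: tick 3 -> clock=9. purged={e.com}
Op 7: tick 2 -> clock=11.
Op 8: insert c.com -> 10.0.0.2 (expiry=11+6=17). clock=11
Op 9: tick 1 -> clock=12.
Op 10: insert f.com -> 10.0.0.3 (expiry=12+7=19). clock=12
Op 11: insert b.com -> 10.0.0.2 (expiry=12+2=14). clock=12
Op 12: insert a.com -> 10.0.0.2 (expiry=12+7=19). clock=12
Op 13: tick 3 -> clock=15. purged={b.com}
Op 14: insert d.com -> 10.0.0.1 (expiry=15+6=21). clock=15
Op 15: tick 2 -> clock=17. purged={c.com}
Final cache (unexpired): {a.com,d.com,f.com} -> size=3

Answer: 3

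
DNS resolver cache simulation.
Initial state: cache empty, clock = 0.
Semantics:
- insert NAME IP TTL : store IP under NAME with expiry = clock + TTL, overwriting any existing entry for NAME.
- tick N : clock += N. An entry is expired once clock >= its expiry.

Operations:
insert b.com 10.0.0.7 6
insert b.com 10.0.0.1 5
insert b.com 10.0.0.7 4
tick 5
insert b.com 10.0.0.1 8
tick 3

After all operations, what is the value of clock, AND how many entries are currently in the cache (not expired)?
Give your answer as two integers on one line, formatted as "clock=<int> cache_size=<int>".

Answer: clock=8 cache_size=1

Derivation:
Op 1: insert b.com -> 10.0.0.7 (expiry=0+6=6). clock=0
Op 2: insert b.com -> 10.0.0.1 (expiry=0+5=5). clock=0
Op 3: insert b.com -> 10.0.0.7 (expiry=0+4=4). clock=0
Op 4: tick 5 -> clock=5. purged={b.com}
Op 5: insert b.com -> 10.0.0.1 (expiry=5+8=13). clock=5
Op 6: tick 3 -> clock=8.
Final clock = 8
Final cache (unexpired): {b.com} -> size=1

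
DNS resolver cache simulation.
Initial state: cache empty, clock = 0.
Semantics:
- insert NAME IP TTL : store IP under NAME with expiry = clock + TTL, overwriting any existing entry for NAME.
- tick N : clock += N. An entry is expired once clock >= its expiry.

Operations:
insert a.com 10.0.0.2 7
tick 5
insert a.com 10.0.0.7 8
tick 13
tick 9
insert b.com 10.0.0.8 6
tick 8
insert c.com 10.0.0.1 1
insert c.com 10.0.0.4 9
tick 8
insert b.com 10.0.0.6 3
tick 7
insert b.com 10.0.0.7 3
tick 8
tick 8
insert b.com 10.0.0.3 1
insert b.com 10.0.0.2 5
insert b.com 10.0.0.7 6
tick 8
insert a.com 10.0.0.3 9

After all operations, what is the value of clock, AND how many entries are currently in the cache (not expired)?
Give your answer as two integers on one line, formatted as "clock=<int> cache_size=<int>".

Answer: clock=74 cache_size=1

Derivation:
Op 1: insert a.com -> 10.0.0.2 (expiry=0+7=7). clock=0
Op 2: tick 5 -> clock=5.
Op 3: insert a.com -> 10.0.0.7 (expiry=5+8=13). clock=5
Op 4: tick 13 -> clock=18. purged={a.com}
Op 5: tick 9 -> clock=27.
Op 6: insert b.com -> 10.0.0.8 (expiry=27+6=33). clock=27
Op 7: tick 8 -> clock=35. purged={b.com}
Op 8: insert c.com -> 10.0.0.1 (expiry=35+1=36). clock=35
Op 9: insert c.com -> 10.0.0.4 (expiry=35+9=44). clock=35
Op 10: tick 8 -> clock=43.
Op 11: insert b.com -> 10.0.0.6 (expiry=43+3=46). clock=43
Op 12: tick 7 -> clock=50. purged={b.com,c.com}
Op 13: insert b.com -> 10.0.0.7 (expiry=50+3=53). clock=50
Op 14: tick 8 -> clock=58. purged={b.com}
Op 15: tick 8 -> clock=66.
Op 16: insert b.com -> 10.0.0.3 (expiry=66+1=67). clock=66
Op 17: insert b.com -> 10.0.0.2 (expiry=66+5=71). clock=66
Op 18: insert b.com -> 10.0.0.7 (expiry=66+6=72). clock=66
Op 19: tick 8 -> clock=74. purged={b.com}
Op 20: insert a.com -> 10.0.0.3 (expiry=74+9=83). clock=74
Final clock = 74
Final cache (unexpired): {a.com} -> size=1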